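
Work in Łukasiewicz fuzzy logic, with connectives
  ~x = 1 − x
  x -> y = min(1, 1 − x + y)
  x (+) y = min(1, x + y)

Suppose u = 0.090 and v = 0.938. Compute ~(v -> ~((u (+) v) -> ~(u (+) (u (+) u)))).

0.668

u (+) v = min(1, 0.090 + 0.938) = min(1, 1.028) = 1.000
u (+) u = min(1, 0.090 + 0.090) = min(1, 0.180) = 0.180
u (+) (u (+) u) = min(1, 0.090 + 0.180) = min(1, 0.270) = 0.270
~(u (+) (u (+) u)) = 1 − 0.270 = 0.730
(u (+) v) -> ~(u (+) (u (+) u)) = min(1, 1 − 1.000 + 0.730) = min(1, 0.730) = 0.730
~((u (+) v) -> ~(u (+) (u (+) u))) = 1 − 0.730 = 0.270
v -> ~((u (+) v) -> ~(u (+) (u (+) u))) = min(1, 1 − 0.938 + 0.270) = min(1, 0.332) = 0.332
~(v -> ~((u (+) v) -> ~(u (+) (u (+) u)))) = 1 − 0.332 = 0.668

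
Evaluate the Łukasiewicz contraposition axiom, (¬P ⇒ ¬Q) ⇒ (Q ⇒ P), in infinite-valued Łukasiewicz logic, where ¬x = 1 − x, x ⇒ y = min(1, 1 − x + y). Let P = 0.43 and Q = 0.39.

¬P = 1 − 0.43 = 0.57
¬Q = 1 − 0.39 = 0.61
¬P ⇒ ¬Q = min(1, 1 − 0.57 + 0.61) = min(1, 1.04) = 1.00
Q ⇒ P = min(1, 1 − 0.39 + 0.43) = min(1, 1.04) = 1.00
(¬P ⇒ ¬Q) ⇒ (Q ⇒ P) = min(1, 1 − 1.00 + 1.00) = min(1, 1.00) = 1.00
(As expected: an axiom of Ł∞, always 1.)

1.00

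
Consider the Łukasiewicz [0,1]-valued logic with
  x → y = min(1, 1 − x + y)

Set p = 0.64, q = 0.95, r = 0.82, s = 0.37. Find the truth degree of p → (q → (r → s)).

0.96

r → s = min(1, 1 − 0.82 + 0.37) = min(1, 0.55) = 0.55
q → (r → s) = min(1, 1 − 0.95 + 0.55) = min(1, 0.60) = 0.60
p → (q → (r → s)) = min(1, 1 − 0.64 + 0.60) = min(1, 0.96) = 0.96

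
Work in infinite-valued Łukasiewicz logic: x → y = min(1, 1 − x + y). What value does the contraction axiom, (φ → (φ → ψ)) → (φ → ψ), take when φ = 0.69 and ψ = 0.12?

φ → ψ = min(1, 1 − 0.69 + 0.12) = min(1, 0.43) = 0.43
φ → (φ → ψ) = min(1, 1 − 0.69 + 0.43) = min(1, 0.74) = 0.74
(φ → (φ → ψ)) → (φ → ψ) = min(1, 1 − 0.74 + 0.43) = min(1, 0.69) = 0.69
(The value 0.69 < 1 shows this instance is not satisfied; fails in Ł∞ (the t-norm is not idempotent).)

0.69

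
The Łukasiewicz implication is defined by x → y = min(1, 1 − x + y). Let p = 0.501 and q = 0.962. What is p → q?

1.000

p → q = min(1, 1 − 0.501 + 0.962) = min(1, 1.461) = 1.000
For comparison, the Gödel implication (1 if x ≤ y else y) would give 1.000.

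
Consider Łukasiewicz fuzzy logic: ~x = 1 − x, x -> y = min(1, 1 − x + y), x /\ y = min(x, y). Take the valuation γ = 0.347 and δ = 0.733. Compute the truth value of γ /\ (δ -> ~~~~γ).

~γ = 1 − 0.347 = 0.653
~~γ = 1 − 0.653 = 0.347
~~~γ = 1 − 0.347 = 0.653
~~~~γ = 1 − 0.653 = 0.347
δ -> ~~~~γ = min(1, 1 − 0.733 + 0.347) = min(1, 0.614) = 0.614
γ /\ (δ -> ~~~~γ) = min(0.347, 0.614) = 0.347

0.347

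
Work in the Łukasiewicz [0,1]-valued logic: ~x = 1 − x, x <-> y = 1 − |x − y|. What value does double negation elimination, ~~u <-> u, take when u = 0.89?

1.00

~u = 1 − 0.89 = 0.11
~~u = 1 − 0.11 = 0.89
~~u <-> u = 1 − |0.89 − 0.89| = 1 − 0.00 = 1.00
(As expected: always 1 in Ł∞ since negation is involutive.)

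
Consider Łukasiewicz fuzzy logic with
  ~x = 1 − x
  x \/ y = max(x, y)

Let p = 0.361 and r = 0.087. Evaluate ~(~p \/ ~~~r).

~p = 1 − 0.361 = 0.639
~r = 1 − 0.087 = 0.913
~~r = 1 − 0.913 = 0.087
~~~r = 1 − 0.087 = 0.913
~p \/ ~~~r = max(0.639, 0.913) = 0.913
~(~p \/ ~~~r) = 1 − 0.913 = 0.087

0.087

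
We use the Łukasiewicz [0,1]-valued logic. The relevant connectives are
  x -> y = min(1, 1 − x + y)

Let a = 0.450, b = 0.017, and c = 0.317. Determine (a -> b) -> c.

0.750

a -> b = min(1, 1 − 0.450 + 0.017) = min(1, 0.567) = 0.567
(a -> b) -> c = min(1, 1 − 0.567 + 0.317) = min(1, 0.750) = 0.750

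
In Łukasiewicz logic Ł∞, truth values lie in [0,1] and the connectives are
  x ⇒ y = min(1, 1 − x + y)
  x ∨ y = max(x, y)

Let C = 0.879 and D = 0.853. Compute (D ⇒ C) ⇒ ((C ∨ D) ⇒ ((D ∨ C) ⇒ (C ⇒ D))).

D ⇒ C = min(1, 1 − 0.853 + 0.879) = min(1, 1.026) = 1.000
C ∨ D = max(0.879, 0.853) = 0.879
D ∨ C = max(0.853, 0.879) = 0.879
C ⇒ D = min(1, 1 − 0.879 + 0.853) = min(1, 0.974) = 0.974
(D ∨ C) ⇒ (C ⇒ D) = min(1, 1 − 0.879 + 0.974) = min(1, 1.095) = 1.000
(C ∨ D) ⇒ ((D ∨ C) ⇒ (C ⇒ D)) = min(1, 1 − 0.879 + 1.000) = min(1, 1.121) = 1.000
(D ⇒ C) ⇒ ((C ∨ D) ⇒ ((D ∨ C) ⇒ (C ⇒ D))) = min(1, 1 − 1.000 + 1.000) = min(1, 1.000) = 1.000

1.000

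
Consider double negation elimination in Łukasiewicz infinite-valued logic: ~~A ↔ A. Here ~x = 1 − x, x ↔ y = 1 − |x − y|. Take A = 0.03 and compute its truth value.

~A = 1 − 0.03 = 0.97
~~A = 1 − 0.97 = 0.03
~~A ↔ A = 1 − |0.03 − 0.03| = 1 − 0.00 = 1.00
(As expected: always 1 in Ł∞ since negation is involutive.)

1.00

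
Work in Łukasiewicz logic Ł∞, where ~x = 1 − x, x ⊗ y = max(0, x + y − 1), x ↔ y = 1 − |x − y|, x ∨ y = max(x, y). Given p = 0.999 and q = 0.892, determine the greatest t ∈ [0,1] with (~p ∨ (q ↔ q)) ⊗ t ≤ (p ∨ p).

~p = 1 − 0.999 = 0.001
q ↔ q = 1 − |0.892 − 0.892| = 1 − 0.000 = 1.000
~p ∨ (q ↔ q) = max(0.001, 1.000) = 1.000
So the left factor is ~p ∨ (q ↔ q) = 1.000.
p ∨ p = max(0.999, 0.999) = 0.999
So the right-hand bound is p ∨ p = 0.999.
The residuum of the Łukasiewicz t-norm gives the supremum: min(1, 1 − 1.000 + 0.999).
1 − 1.000 + 0.999 = 0.999, so t = min(1, 0.999) = 0.999.
Check: 1.000 ⊗ 0.999 = max(0, 0.999) = 0.999 ≤ 0.999.

0.999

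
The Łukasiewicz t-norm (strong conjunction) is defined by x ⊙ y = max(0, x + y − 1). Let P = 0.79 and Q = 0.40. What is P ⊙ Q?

0.19

P ⊙ Q = max(0, 0.79 + 0.40 − 1) = max(0, 0.19) = 0.19
For comparison, the Gödel (minimum) t-norm min(x, y) would give 0.40.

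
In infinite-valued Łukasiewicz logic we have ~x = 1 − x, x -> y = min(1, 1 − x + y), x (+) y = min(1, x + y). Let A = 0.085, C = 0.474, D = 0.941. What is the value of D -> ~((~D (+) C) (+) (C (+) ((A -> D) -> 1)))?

0.059

~D = 1 − 0.941 = 0.059
~D (+) C = min(1, 0.059 + 0.474) = min(1, 0.533) = 0.533
A -> D = min(1, 1 − 0.085 + 0.941) = min(1, 1.856) = 1.000
(A -> D) -> 1 = min(1, 1 − 1.000 + 1.000) = min(1, 1.000) = 1.000
C (+) ((A -> D) -> 1) = min(1, 0.474 + 1.000) = min(1, 1.474) = 1.000
(~D (+) C) (+) (C (+) ((A -> D) -> 1)) = min(1, 0.533 + 1.000) = min(1, 1.533) = 1.000
~((~D (+) C) (+) (C (+) ((A -> D) -> 1))) = 1 − 1.000 = 0.000
D -> ~((~D (+) C) (+) (C (+) ((A -> D) -> 1))) = min(1, 1 − 0.941 + 0.000) = min(1, 0.059) = 0.059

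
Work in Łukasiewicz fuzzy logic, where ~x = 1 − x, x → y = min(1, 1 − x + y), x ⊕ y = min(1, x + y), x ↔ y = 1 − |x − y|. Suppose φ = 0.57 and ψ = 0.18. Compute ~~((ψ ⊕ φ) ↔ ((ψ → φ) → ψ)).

ψ ⊕ φ = min(1, 0.18 + 0.57) = min(1, 0.75) = 0.75
ψ → φ = min(1, 1 − 0.18 + 0.57) = min(1, 1.39) = 1.00
(ψ → φ) → ψ = min(1, 1 − 1.00 + 0.18) = min(1, 0.18) = 0.18
(ψ ⊕ φ) ↔ ((ψ → φ) → ψ) = 1 − |0.75 − 0.18| = 1 − 0.57 = 0.43
~((ψ ⊕ φ) ↔ ((ψ → φ) → ψ)) = 1 − 0.43 = 0.57
~~((ψ ⊕ φ) ↔ ((ψ → φ) → ψ)) = 1 − 0.57 = 0.43

0.43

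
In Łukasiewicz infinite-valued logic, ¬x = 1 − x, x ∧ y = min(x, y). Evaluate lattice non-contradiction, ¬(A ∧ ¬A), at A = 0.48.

¬A = 1 − 0.48 = 0.52
A ∧ ¬A = min(0.48, 0.52) = 0.48
¬(A ∧ ¬A) = 1 − 0.48 = 0.52
(The value 0.52 < 1 shows this instance is not satisfied; not a Ł∞-tautology — its value is 1 − min(a, 1−a).)

0.52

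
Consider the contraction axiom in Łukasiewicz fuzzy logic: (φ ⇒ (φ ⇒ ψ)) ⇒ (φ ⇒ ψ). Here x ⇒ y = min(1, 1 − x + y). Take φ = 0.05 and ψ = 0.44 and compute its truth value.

1.00

φ ⇒ ψ = min(1, 1 − 0.05 + 0.44) = min(1, 1.39) = 1.00
φ ⇒ (φ ⇒ ψ) = min(1, 1 − 0.05 + 1.00) = min(1, 1.95) = 1.00
(φ ⇒ (φ ⇒ ψ)) ⇒ (φ ⇒ ψ) = min(1, 1 − 1.00 + 1.00) = min(1, 1.00) = 1.00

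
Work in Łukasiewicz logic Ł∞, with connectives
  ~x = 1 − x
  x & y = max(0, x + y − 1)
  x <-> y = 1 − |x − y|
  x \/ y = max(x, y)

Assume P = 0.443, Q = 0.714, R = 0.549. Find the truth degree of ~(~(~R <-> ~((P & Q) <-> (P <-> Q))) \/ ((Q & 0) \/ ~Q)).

~R = 1 − 0.549 = 0.451
P & Q = max(0, 0.443 + 0.714 − 1) = max(0, 0.157) = 0.157
P <-> Q = 1 − |0.443 − 0.714| = 1 − 0.271 = 0.729
(P & Q) <-> (P <-> Q) = 1 − |0.157 − 0.729| = 1 − 0.572 = 0.428
~((P & Q) <-> (P <-> Q)) = 1 − 0.428 = 0.572
~R <-> ~((P & Q) <-> (P <-> Q)) = 1 − |0.451 − 0.572| = 1 − 0.121 = 0.879
~(~R <-> ~((P & Q) <-> (P <-> Q))) = 1 − 0.879 = 0.121
Q & 0 = max(0, 0.714 + 0.000 − 1) = max(0, -0.286) = 0.000
~Q = 1 − 0.714 = 0.286
(Q & 0) \/ ~Q = max(0.000, 0.286) = 0.286
~(~R <-> ~((P & Q) <-> (P <-> Q))) \/ ((Q & 0) \/ ~Q) = max(0.121, 0.286) = 0.286
~(~(~R <-> ~((P & Q) <-> (P <-> Q))) \/ ((Q & 0) \/ ~Q)) = 1 − 0.286 = 0.714

0.714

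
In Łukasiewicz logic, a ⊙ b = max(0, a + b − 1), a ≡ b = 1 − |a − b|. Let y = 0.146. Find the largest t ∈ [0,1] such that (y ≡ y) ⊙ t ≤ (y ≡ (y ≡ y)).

0.146

y ≡ y = 1 − |0.146 − 0.146| = 1 − 0.000 = 1.000
So the left factor is y ≡ y = 1.000.
y ≡ (y ≡ y) = 1 − |0.146 − 1.000| = 1 − 0.854 = 0.146
So the right-hand bound is y ≡ (y ≡ y) = 0.146.
The residuum of the Łukasiewicz t-norm gives the supremum: min(1, 1 − 1.000 + 0.146).
1 − 1.000 + 0.146 = 0.146, so t = min(1, 0.146) = 0.146.
Check: 1.000 ⊙ 0.146 = max(0, 0.146) = 0.146 ≤ 0.146.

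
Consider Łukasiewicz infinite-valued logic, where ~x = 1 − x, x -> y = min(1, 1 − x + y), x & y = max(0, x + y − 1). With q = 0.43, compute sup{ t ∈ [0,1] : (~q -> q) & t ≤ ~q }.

~q = 1 − 0.43 = 0.57
~q -> q = min(1, 1 − 0.57 + 0.43) = min(1, 0.86) = 0.86
So the left factor is ~q -> q = 0.86.
So the right-hand bound is ~q = 0.57.
The residuum of the Łukasiewicz t-norm gives the supremum: min(1, 1 − 0.86 + 0.57).
1 − 0.86 + 0.57 = 0.71, so t = min(1, 0.71) = 0.71.
Check: 0.86 & 0.71 = max(0, 0.57) = 0.57 ≤ 0.57.

0.71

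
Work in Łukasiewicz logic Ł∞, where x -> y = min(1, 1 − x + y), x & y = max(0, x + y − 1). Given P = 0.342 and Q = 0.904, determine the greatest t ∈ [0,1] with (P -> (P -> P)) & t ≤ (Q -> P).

P -> P = min(1, 1 − 0.342 + 0.342) = min(1, 1.000) = 1.000
P -> (P -> P) = min(1, 1 − 0.342 + 1.000) = min(1, 1.658) = 1.000
So the left factor is P -> (P -> P) = 1.000.
Q -> P = min(1, 1 − 0.904 + 0.342) = min(1, 0.438) = 0.438
So the right-hand bound is Q -> P = 0.438.
The residuum of the Łukasiewicz t-norm gives the supremum: min(1, 1 − 1.000 + 0.438).
1 − 1.000 + 0.438 = 0.438, so t = min(1, 0.438) = 0.438.
Check: 1.000 & 0.438 = max(0, 0.438) = 0.438 ≤ 0.438.

0.438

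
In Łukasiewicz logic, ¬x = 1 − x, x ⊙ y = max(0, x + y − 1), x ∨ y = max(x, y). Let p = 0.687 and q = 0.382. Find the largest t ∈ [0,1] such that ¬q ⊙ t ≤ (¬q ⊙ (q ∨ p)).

0.687

¬q = 1 − 0.382 = 0.618
So the left factor is ¬q = 0.618.
q ∨ p = max(0.382, 0.687) = 0.687
¬q ⊙ (q ∨ p) = max(0, 0.618 + 0.687 − 1) = max(0, 0.305) = 0.305
So the right-hand bound is ¬q ⊙ (q ∨ p) = 0.305.
The residuum of the Łukasiewicz t-norm gives the supremum: min(1, 1 − 0.618 + 0.305).
1 − 0.618 + 0.305 = 0.687, so t = min(1, 0.687) = 0.687.
Check: 0.618 ⊙ 0.687 = max(0, 0.305) = 0.305 ≤ 0.305.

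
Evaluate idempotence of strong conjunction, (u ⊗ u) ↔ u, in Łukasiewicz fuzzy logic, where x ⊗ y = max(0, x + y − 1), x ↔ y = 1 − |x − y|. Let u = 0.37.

0.63

u ⊗ u = max(0, 0.37 + 0.37 − 1) = max(0, -0.26) = 0.00
(u ⊗ u) ↔ u = 1 − |0.00 − 0.37| = 1 − 0.37 = 0.63
(The value 0.63 < 1 shows this instance is not satisfied; fails in Ł∞ since a ⊗ a = max(0, 2a−1) ≠ a in general.)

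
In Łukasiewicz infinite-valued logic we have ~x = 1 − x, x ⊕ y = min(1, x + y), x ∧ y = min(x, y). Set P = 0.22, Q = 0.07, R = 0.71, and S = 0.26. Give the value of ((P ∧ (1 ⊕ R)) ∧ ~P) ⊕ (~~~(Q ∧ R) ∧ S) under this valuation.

0.48

1 ⊕ R = min(1, 1.00 + 0.71) = min(1, 1.71) = 1.00
P ∧ (1 ⊕ R) = min(0.22, 1.00) = 0.22
~P = 1 − 0.22 = 0.78
(P ∧ (1 ⊕ R)) ∧ ~P = min(0.22, 0.78) = 0.22
Q ∧ R = min(0.07, 0.71) = 0.07
~(Q ∧ R) = 1 − 0.07 = 0.93
~~(Q ∧ R) = 1 − 0.93 = 0.07
~~~(Q ∧ R) = 1 − 0.07 = 0.93
~~~(Q ∧ R) ∧ S = min(0.93, 0.26) = 0.26
((P ∧ (1 ⊕ R)) ∧ ~P) ⊕ (~~~(Q ∧ R) ∧ S) = min(1, 0.22 + 0.26) = min(1, 0.48) = 0.48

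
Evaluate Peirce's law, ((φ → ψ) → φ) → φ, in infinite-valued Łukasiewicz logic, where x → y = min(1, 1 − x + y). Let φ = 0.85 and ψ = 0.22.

0.85

φ → ψ = min(1, 1 − 0.85 + 0.22) = min(1, 0.37) = 0.37
(φ → ψ) → φ = min(1, 1 − 0.37 + 0.85) = min(1, 1.48) = 1.00
((φ → ψ) → φ) → φ = min(1, 1 − 1.00 + 0.85) = min(1, 0.85) = 0.85
(The value 0.85 < 1 shows this instance is not satisfied; not a Ł∞-tautology in general.)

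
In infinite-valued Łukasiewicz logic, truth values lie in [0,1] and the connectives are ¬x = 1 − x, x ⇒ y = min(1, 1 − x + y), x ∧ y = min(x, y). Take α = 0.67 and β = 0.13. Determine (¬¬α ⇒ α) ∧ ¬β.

¬α = 1 − 0.67 = 0.33
¬¬α = 1 − 0.33 = 0.67
¬¬α ⇒ α = min(1, 1 − 0.67 + 0.67) = min(1, 1.00) = 1.00
¬β = 1 − 0.13 = 0.87
(¬¬α ⇒ α) ∧ ¬β = min(1.00, 0.87) = 0.87

0.87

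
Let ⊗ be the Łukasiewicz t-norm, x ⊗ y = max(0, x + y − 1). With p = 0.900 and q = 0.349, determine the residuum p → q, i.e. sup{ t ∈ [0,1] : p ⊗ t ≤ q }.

The residuum of the Łukasiewicz t-norm gives the supremum: min(1, 1 − 0.900 + 0.349).
1 − 0.900 + 0.349 = 0.449, so t = min(1, 0.449) = 0.449.
Check: 0.900 ⊗ 0.449 = max(0, 0.349) = 0.349 ≤ 0.349.

0.449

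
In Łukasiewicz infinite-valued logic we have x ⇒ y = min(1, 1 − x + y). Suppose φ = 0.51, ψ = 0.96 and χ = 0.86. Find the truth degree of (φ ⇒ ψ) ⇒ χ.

φ ⇒ ψ = min(1, 1 − 0.51 + 0.96) = min(1, 1.45) = 1.00
(φ ⇒ ψ) ⇒ χ = min(1, 1 − 1.00 + 0.86) = min(1, 0.86) = 0.86

0.86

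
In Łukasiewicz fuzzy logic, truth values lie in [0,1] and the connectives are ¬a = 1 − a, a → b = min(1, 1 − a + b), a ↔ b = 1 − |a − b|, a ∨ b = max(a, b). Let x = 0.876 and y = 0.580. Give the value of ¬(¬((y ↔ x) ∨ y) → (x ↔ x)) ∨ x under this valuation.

0.876

y ↔ x = 1 − |0.580 − 0.876| = 1 − 0.296 = 0.704
(y ↔ x) ∨ y = max(0.704, 0.580) = 0.704
¬((y ↔ x) ∨ y) = 1 − 0.704 = 0.296
x ↔ x = 1 − |0.876 − 0.876| = 1 − 0.000 = 1.000
¬((y ↔ x) ∨ y) → (x ↔ x) = min(1, 1 − 0.296 + 1.000) = min(1, 1.704) = 1.000
¬(¬((y ↔ x) ∨ y) → (x ↔ x)) = 1 − 1.000 = 0.000
¬(¬((y ↔ x) ∨ y) → (x ↔ x)) ∨ x = max(0.000, 0.876) = 0.876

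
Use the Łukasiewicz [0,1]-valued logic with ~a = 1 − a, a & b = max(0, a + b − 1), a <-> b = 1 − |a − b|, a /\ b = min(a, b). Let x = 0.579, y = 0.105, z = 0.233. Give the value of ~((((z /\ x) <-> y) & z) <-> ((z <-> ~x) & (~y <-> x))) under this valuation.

z /\ x = min(0.233, 0.579) = 0.233
(z /\ x) <-> y = 1 − |0.233 − 0.105| = 1 − 0.128 = 0.872
((z /\ x) <-> y) & z = max(0, 0.872 + 0.233 − 1) = max(0, 0.105) = 0.105
~x = 1 − 0.579 = 0.421
z <-> ~x = 1 − |0.233 − 0.421| = 1 − 0.188 = 0.812
~y = 1 − 0.105 = 0.895
~y <-> x = 1 − |0.895 − 0.579| = 1 − 0.316 = 0.684
(z <-> ~x) & (~y <-> x) = max(0, 0.812 + 0.684 − 1) = max(0, 0.496) = 0.496
(((z /\ x) <-> y) & z) <-> ((z <-> ~x) & (~y <-> x)) = 1 − |0.105 − 0.496| = 1 − 0.391 = 0.609
~((((z /\ x) <-> y) & z) <-> ((z <-> ~x) & (~y <-> x))) = 1 − 0.609 = 0.391

0.391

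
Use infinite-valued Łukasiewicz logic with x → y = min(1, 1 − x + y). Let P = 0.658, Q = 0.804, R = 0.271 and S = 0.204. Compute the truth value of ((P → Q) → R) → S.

P → Q = min(1, 1 − 0.658 + 0.804) = min(1, 1.146) = 1.000
(P → Q) → R = min(1, 1 − 1.000 + 0.271) = min(1, 0.271) = 0.271
((P → Q) → R) → S = min(1, 1 − 0.271 + 0.204) = min(1, 0.933) = 0.933

0.933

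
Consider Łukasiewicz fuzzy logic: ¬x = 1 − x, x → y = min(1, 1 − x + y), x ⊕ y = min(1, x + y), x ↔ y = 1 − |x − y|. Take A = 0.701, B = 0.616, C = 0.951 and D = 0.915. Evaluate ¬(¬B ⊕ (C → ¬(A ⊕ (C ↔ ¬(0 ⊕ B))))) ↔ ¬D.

0.518

¬B = 1 − 0.616 = 0.384
0 ⊕ B = min(1, 0.000 + 0.616) = min(1, 0.616) = 0.616
¬(0 ⊕ B) = 1 − 0.616 = 0.384
C ↔ ¬(0 ⊕ B) = 1 − |0.951 − 0.384| = 1 − 0.567 = 0.433
A ⊕ (C ↔ ¬(0 ⊕ B)) = min(1, 0.701 + 0.433) = min(1, 1.134) = 1.000
¬(A ⊕ (C ↔ ¬(0 ⊕ B))) = 1 − 1.000 = 0.000
C → ¬(A ⊕ (C ↔ ¬(0 ⊕ B))) = min(1, 1 − 0.951 + 0.000) = min(1, 0.049) = 0.049
¬B ⊕ (C → ¬(A ⊕ (C ↔ ¬(0 ⊕ B)))) = min(1, 0.384 + 0.049) = min(1, 0.433) = 0.433
¬(¬B ⊕ (C → ¬(A ⊕ (C ↔ ¬(0 ⊕ B))))) = 1 − 0.433 = 0.567
¬D = 1 − 0.915 = 0.085
¬(¬B ⊕ (C → ¬(A ⊕ (C ↔ ¬(0 ⊕ B))))) ↔ ¬D = 1 − |0.567 − 0.085| = 1 − 0.482 = 0.518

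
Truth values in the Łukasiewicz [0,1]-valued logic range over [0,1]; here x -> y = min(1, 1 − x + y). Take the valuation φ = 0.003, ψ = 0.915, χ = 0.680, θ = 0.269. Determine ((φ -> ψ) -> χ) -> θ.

φ -> ψ = min(1, 1 − 0.003 + 0.915) = min(1, 1.912) = 1.000
(φ -> ψ) -> χ = min(1, 1 − 1.000 + 0.680) = min(1, 0.680) = 0.680
((φ -> ψ) -> χ) -> θ = min(1, 1 − 0.680 + 0.269) = min(1, 0.589) = 0.589

0.589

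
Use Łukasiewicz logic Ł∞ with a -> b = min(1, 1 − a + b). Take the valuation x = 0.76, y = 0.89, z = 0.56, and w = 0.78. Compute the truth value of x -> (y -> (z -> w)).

z -> w = min(1, 1 − 0.56 + 0.78) = min(1, 1.22) = 1.00
y -> (z -> w) = min(1, 1 − 0.89 + 1.00) = min(1, 1.11) = 1.00
x -> (y -> (z -> w)) = min(1, 1 − 0.76 + 1.00) = min(1, 1.24) = 1.00

1.00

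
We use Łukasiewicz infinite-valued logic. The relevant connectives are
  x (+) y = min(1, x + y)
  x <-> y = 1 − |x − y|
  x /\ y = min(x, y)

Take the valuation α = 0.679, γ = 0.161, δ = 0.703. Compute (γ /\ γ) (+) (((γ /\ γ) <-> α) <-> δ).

γ /\ γ = min(0.161, 0.161) = 0.161
(γ /\ γ) <-> α = 1 − |0.161 − 0.679| = 1 − 0.518 = 0.482
((γ /\ γ) <-> α) <-> δ = 1 − |0.482 − 0.703| = 1 − 0.221 = 0.779
(γ /\ γ) (+) (((γ /\ γ) <-> α) <-> δ) = min(1, 0.161 + 0.779) = min(1, 0.940) = 0.940

0.940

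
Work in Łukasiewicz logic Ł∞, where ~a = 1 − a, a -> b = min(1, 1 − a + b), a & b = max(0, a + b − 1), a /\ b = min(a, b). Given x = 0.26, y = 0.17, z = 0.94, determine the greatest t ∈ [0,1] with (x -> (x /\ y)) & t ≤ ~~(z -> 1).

1.00

x /\ y = min(0.26, 0.17) = 0.17
x -> (x /\ y) = min(1, 1 − 0.26 + 0.17) = min(1, 0.91) = 0.91
So the left factor is x -> (x /\ y) = 0.91.
z -> 1 = min(1, 1 − 0.94 + 1.00) = min(1, 1.06) = 1.00
~(z -> 1) = 1 − 1.00 = 0.00
~~(z -> 1) = 1 − 0.00 = 1.00
So the right-hand bound is ~~(z -> 1) = 1.00.
The residuum of the Łukasiewicz t-norm gives the supremum: min(1, 1 − 0.91 + 1.00).
1 − 0.91 + 1.00 = 1.09, so t = min(1, 1.09) = 1.00.
Check: 0.91 & 1.00 = max(0, 0.91) = 0.91 ≤ 1.00.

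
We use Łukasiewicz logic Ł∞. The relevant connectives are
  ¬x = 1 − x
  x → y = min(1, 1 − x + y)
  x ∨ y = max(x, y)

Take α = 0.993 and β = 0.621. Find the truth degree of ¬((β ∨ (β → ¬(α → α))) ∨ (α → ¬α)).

α → α = min(1, 1 − 0.993 + 0.993) = min(1, 1.000) = 1.000
¬(α → α) = 1 − 1.000 = 0.000
β → ¬(α → α) = min(1, 1 − 0.621 + 0.000) = min(1, 0.379) = 0.379
β ∨ (β → ¬(α → α)) = max(0.621, 0.379) = 0.621
¬α = 1 − 0.993 = 0.007
α → ¬α = min(1, 1 − 0.993 + 0.007) = min(1, 0.014) = 0.014
(β ∨ (β → ¬(α → α))) ∨ (α → ¬α) = max(0.621, 0.014) = 0.621
¬((β ∨ (β → ¬(α → α))) ∨ (α → ¬α)) = 1 − 0.621 = 0.379

0.379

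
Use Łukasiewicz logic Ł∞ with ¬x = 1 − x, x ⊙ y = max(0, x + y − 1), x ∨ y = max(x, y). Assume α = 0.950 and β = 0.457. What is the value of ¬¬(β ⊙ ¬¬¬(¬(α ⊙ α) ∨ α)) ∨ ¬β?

α ⊙ α = max(0, 0.950 + 0.950 − 1) = max(0, 0.900) = 0.900
¬(α ⊙ α) = 1 − 0.900 = 0.100
¬(α ⊙ α) ∨ α = max(0.100, 0.950) = 0.950
¬(¬(α ⊙ α) ∨ α) = 1 − 0.950 = 0.050
¬¬(¬(α ⊙ α) ∨ α) = 1 − 0.050 = 0.950
¬¬¬(¬(α ⊙ α) ∨ α) = 1 − 0.950 = 0.050
β ⊙ ¬¬¬(¬(α ⊙ α) ∨ α) = max(0, 0.457 + 0.050 − 1) = max(0, -0.493) = 0.000
¬(β ⊙ ¬¬¬(¬(α ⊙ α) ∨ α)) = 1 − 0.000 = 1.000
¬¬(β ⊙ ¬¬¬(¬(α ⊙ α) ∨ α)) = 1 − 1.000 = 0.000
¬β = 1 − 0.457 = 0.543
¬¬(β ⊙ ¬¬¬(¬(α ⊙ α) ∨ α)) ∨ ¬β = max(0.000, 0.543) = 0.543

0.543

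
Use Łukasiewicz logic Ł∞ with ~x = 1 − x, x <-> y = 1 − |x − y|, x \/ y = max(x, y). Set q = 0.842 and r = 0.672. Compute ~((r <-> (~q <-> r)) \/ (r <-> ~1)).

~q = 1 − 0.842 = 0.158
~q <-> r = 1 − |0.158 − 0.672| = 1 − 0.514 = 0.486
r <-> (~q <-> r) = 1 − |0.672 − 0.486| = 1 − 0.186 = 0.814
~1 = 1 − 1.000 = 0.000
r <-> ~1 = 1 − |0.672 − 0.000| = 1 − 0.672 = 0.328
(r <-> (~q <-> r)) \/ (r <-> ~1) = max(0.814, 0.328) = 0.814
~((r <-> (~q <-> r)) \/ (r <-> ~1)) = 1 − 0.814 = 0.186

0.186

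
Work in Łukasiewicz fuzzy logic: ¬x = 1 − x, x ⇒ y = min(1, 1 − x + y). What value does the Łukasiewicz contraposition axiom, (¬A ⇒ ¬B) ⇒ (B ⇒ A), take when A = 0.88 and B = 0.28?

¬A = 1 − 0.88 = 0.12
¬B = 1 − 0.28 = 0.72
¬A ⇒ ¬B = min(1, 1 − 0.12 + 0.72) = min(1, 1.60) = 1.00
B ⇒ A = min(1, 1 − 0.28 + 0.88) = min(1, 1.60) = 1.00
(¬A ⇒ ¬B) ⇒ (B ⇒ A) = min(1, 1 − 1.00 + 1.00) = min(1, 1.00) = 1.00
(As expected: an axiom of Ł∞, always 1.)

1.00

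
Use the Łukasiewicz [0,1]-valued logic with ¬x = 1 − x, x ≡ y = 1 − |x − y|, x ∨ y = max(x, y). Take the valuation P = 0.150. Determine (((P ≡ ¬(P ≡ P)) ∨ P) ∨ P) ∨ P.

0.850

P ≡ P = 1 − |0.150 − 0.150| = 1 − 0.000 = 1.000
¬(P ≡ P) = 1 − 1.000 = 0.000
P ≡ ¬(P ≡ P) = 1 − |0.150 − 0.000| = 1 − 0.150 = 0.850
(P ≡ ¬(P ≡ P)) ∨ P = max(0.850, 0.150) = 0.850
((P ≡ ¬(P ≡ P)) ∨ P) ∨ P = max(0.850, 0.150) = 0.850
(((P ≡ ¬(P ≡ P)) ∨ P) ∨ P) ∨ P = max(0.850, 0.150) = 0.850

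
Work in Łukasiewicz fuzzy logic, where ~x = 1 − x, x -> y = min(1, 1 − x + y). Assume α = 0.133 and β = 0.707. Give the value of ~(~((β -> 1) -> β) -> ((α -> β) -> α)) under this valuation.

0.160

β -> 1 = min(1, 1 − 0.707 + 1.000) = min(1, 1.293) = 1.000
(β -> 1) -> β = min(1, 1 − 1.000 + 0.707) = min(1, 0.707) = 0.707
~((β -> 1) -> β) = 1 − 0.707 = 0.293
α -> β = min(1, 1 − 0.133 + 0.707) = min(1, 1.574) = 1.000
(α -> β) -> α = min(1, 1 − 1.000 + 0.133) = min(1, 0.133) = 0.133
~((β -> 1) -> β) -> ((α -> β) -> α) = min(1, 1 − 0.293 + 0.133) = min(1, 0.840) = 0.840
~(~((β -> 1) -> β) -> ((α -> β) -> α)) = 1 − 0.840 = 0.160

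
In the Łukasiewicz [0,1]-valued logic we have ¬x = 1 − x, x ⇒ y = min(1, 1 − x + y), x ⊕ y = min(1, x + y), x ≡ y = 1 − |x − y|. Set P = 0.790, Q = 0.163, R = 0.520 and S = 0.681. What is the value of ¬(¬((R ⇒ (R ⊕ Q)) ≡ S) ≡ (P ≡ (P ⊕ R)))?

0.471

R ⊕ Q = min(1, 0.520 + 0.163) = min(1, 0.683) = 0.683
R ⇒ (R ⊕ Q) = min(1, 1 − 0.520 + 0.683) = min(1, 1.163) = 1.000
(R ⇒ (R ⊕ Q)) ≡ S = 1 − |1.000 − 0.681| = 1 − 0.319 = 0.681
¬((R ⇒ (R ⊕ Q)) ≡ S) = 1 − 0.681 = 0.319
P ⊕ R = min(1, 0.790 + 0.520) = min(1, 1.310) = 1.000
P ≡ (P ⊕ R) = 1 − |0.790 − 1.000| = 1 − 0.210 = 0.790
¬((R ⇒ (R ⊕ Q)) ≡ S) ≡ (P ≡ (P ⊕ R)) = 1 − |0.319 − 0.790| = 1 − 0.471 = 0.529
¬(¬((R ⇒ (R ⊕ Q)) ≡ S) ≡ (P ≡ (P ⊕ R))) = 1 − 0.529 = 0.471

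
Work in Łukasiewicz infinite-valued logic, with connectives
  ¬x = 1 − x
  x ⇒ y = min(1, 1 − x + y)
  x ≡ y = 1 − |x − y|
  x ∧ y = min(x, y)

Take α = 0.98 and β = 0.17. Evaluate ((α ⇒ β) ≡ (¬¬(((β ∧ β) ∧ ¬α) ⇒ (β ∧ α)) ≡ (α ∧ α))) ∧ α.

0.21

α ⇒ β = min(1, 1 − 0.98 + 0.17) = min(1, 0.19) = 0.19
β ∧ β = min(0.17, 0.17) = 0.17
¬α = 1 − 0.98 = 0.02
(β ∧ β) ∧ ¬α = min(0.17, 0.02) = 0.02
β ∧ α = min(0.17, 0.98) = 0.17
((β ∧ β) ∧ ¬α) ⇒ (β ∧ α) = min(1, 1 − 0.02 + 0.17) = min(1, 1.15) = 1.00
¬(((β ∧ β) ∧ ¬α) ⇒ (β ∧ α)) = 1 − 1.00 = 0.00
¬¬(((β ∧ β) ∧ ¬α) ⇒ (β ∧ α)) = 1 − 0.00 = 1.00
α ∧ α = min(0.98, 0.98) = 0.98
¬¬(((β ∧ β) ∧ ¬α) ⇒ (β ∧ α)) ≡ (α ∧ α) = 1 − |1.00 − 0.98| = 1 − 0.02 = 0.98
(α ⇒ β) ≡ (¬¬(((β ∧ β) ∧ ¬α) ⇒ (β ∧ α)) ≡ (α ∧ α)) = 1 − |0.19 − 0.98| = 1 − 0.79 = 0.21
((α ⇒ β) ≡ (¬¬(((β ∧ β) ∧ ¬α) ⇒ (β ∧ α)) ≡ (α ∧ α))) ∧ α = min(0.21, 0.98) = 0.21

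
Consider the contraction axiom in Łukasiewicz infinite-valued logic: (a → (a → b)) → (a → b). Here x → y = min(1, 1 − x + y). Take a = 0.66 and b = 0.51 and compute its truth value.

a → b = min(1, 1 − 0.66 + 0.51) = min(1, 0.85) = 0.85
a → (a → b) = min(1, 1 − 0.66 + 0.85) = min(1, 1.19) = 1.00
(a → (a → b)) → (a → b) = min(1, 1 − 1.00 + 0.85) = min(1, 0.85) = 0.85
(The value 0.85 < 1 shows this instance is not satisfied; fails in Ł∞ (the t-norm is not idempotent).)

0.85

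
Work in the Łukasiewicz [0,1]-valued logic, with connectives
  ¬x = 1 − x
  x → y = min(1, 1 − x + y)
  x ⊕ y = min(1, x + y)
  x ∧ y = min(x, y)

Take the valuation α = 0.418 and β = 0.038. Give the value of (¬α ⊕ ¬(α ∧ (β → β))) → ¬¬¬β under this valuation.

¬α = 1 − 0.418 = 0.582
β → β = min(1, 1 − 0.038 + 0.038) = min(1, 1.000) = 1.000
α ∧ (β → β) = min(0.418, 1.000) = 0.418
¬(α ∧ (β → β)) = 1 − 0.418 = 0.582
¬α ⊕ ¬(α ∧ (β → β)) = min(1, 0.582 + 0.582) = min(1, 1.164) = 1.000
¬β = 1 − 0.038 = 0.962
¬¬β = 1 − 0.962 = 0.038
¬¬¬β = 1 − 0.038 = 0.962
(¬α ⊕ ¬(α ∧ (β → β))) → ¬¬¬β = min(1, 1 − 1.000 + 0.962) = min(1, 0.962) = 0.962

0.962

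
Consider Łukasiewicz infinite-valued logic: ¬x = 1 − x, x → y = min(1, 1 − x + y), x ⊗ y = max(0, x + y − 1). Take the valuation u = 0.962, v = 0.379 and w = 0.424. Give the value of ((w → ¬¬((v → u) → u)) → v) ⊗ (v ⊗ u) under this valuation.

0.000

v → u = min(1, 1 − 0.379 + 0.962) = min(1, 1.583) = 1.000
(v → u) → u = min(1, 1 − 1.000 + 0.962) = min(1, 0.962) = 0.962
¬((v → u) → u) = 1 − 0.962 = 0.038
¬¬((v → u) → u) = 1 − 0.038 = 0.962
w → ¬¬((v → u) → u) = min(1, 1 − 0.424 + 0.962) = min(1, 1.538) = 1.000
(w → ¬¬((v → u) → u)) → v = min(1, 1 − 1.000 + 0.379) = min(1, 0.379) = 0.379
v ⊗ u = max(0, 0.379 + 0.962 − 1) = max(0, 0.341) = 0.341
((w → ¬¬((v → u) → u)) → v) ⊗ (v ⊗ u) = max(0, 0.379 + 0.341 − 1) = max(0, -0.280) = 0.000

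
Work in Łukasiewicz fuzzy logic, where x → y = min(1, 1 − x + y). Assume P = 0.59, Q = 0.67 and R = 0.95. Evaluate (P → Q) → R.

P → Q = min(1, 1 − 0.59 + 0.67) = min(1, 1.08) = 1.00
(P → Q) → R = min(1, 1 − 1.00 + 0.95) = min(1, 0.95) = 0.95

0.95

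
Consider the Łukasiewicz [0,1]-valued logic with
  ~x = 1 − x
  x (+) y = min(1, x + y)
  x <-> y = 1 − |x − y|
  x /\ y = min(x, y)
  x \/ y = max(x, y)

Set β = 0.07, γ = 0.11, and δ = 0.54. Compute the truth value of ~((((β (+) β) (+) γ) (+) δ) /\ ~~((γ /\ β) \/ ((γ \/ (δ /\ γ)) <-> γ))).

β (+) β = min(1, 0.07 + 0.07) = min(1, 0.14) = 0.14
(β (+) β) (+) γ = min(1, 0.14 + 0.11) = min(1, 0.25) = 0.25
((β (+) β) (+) γ) (+) δ = min(1, 0.25 + 0.54) = min(1, 0.79) = 0.79
γ /\ β = min(0.11, 0.07) = 0.07
δ /\ γ = min(0.54, 0.11) = 0.11
γ \/ (δ /\ γ) = max(0.11, 0.11) = 0.11
(γ \/ (δ /\ γ)) <-> γ = 1 − |0.11 − 0.11| = 1 − 0.00 = 1.00
(γ /\ β) \/ ((γ \/ (δ /\ γ)) <-> γ) = max(0.07, 1.00) = 1.00
~((γ /\ β) \/ ((γ \/ (δ /\ γ)) <-> γ)) = 1 − 1.00 = 0.00
~~((γ /\ β) \/ ((γ \/ (δ /\ γ)) <-> γ)) = 1 − 0.00 = 1.00
(((β (+) β) (+) γ) (+) δ) /\ ~~((γ /\ β) \/ ((γ \/ (δ /\ γ)) <-> γ)) = min(0.79, 1.00) = 0.79
~((((β (+) β) (+) γ) (+) δ) /\ ~~((γ /\ β) \/ ((γ \/ (δ /\ γ)) <-> γ))) = 1 − 0.79 = 0.21

0.21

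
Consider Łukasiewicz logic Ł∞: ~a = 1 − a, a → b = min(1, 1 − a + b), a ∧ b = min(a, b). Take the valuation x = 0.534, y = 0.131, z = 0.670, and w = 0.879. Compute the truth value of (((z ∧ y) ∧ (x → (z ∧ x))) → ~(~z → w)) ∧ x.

0.534

z ∧ y = min(0.670, 0.131) = 0.131
z ∧ x = min(0.670, 0.534) = 0.534
x → (z ∧ x) = min(1, 1 − 0.534 + 0.534) = min(1, 1.000) = 1.000
(z ∧ y) ∧ (x → (z ∧ x)) = min(0.131, 1.000) = 0.131
~z = 1 − 0.670 = 0.330
~z → w = min(1, 1 − 0.330 + 0.879) = min(1, 1.549) = 1.000
~(~z → w) = 1 − 1.000 = 0.000
((z ∧ y) ∧ (x → (z ∧ x))) → ~(~z → w) = min(1, 1 − 0.131 + 0.000) = min(1, 0.869) = 0.869
(((z ∧ y) ∧ (x → (z ∧ x))) → ~(~z → w)) ∧ x = min(0.869, 0.534) = 0.534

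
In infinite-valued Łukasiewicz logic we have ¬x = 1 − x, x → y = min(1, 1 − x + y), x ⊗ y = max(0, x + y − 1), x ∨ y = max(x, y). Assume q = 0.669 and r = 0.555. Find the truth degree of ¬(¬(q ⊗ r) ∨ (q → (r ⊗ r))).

q ⊗ r = max(0, 0.669 + 0.555 − 1) = max(0, 0.224) = 0.224
¬(q ⊗ r) = 1 − 0.224 = 0.776
r ⊗ r = max(0, 0.555 + 0.555 − 1) = max(0, 0.110) = 0.110
q → (r ⊗ r) = min(1, 1 − 0.669 + 0.110) = min(1, 0.441) = 0.441
¬(q ⊗ r) ∨ (q → (r ⊗ r)) = max(0.776, 0.441) = 0.776
¬(¬(q ⊗ r) ∨ (q → (r ⊗ r))) = 1 − 0.776 = 0.224

0.224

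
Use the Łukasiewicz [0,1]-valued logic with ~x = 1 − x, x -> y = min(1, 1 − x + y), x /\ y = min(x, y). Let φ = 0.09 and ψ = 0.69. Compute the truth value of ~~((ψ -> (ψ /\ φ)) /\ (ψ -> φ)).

0.40

ψ /\ φ = min(0.69, 0.09) = 0.09
ψ -> (ψ /\ φ) = min(1, 1 − 0.69 + 0.09) = min(1, 0.40) = 0.40
ψ -> φ = min(1, 1 − 0.69 + 0.09) = min(1, 0.40) = 0.40
(ψ -> (ψ /\ φ)) /\ (ψ -> φ) = min(0.40, 0.40) = 0.40
~((ψ -> (ψ /\ φ)) /\ (ψ -> φ)) = 1 − 0.40 = 0.60
~~((ψ -> (ψ /\ φ)) /\ (ψ -> φ)) = 1 − 0.60 = 0.40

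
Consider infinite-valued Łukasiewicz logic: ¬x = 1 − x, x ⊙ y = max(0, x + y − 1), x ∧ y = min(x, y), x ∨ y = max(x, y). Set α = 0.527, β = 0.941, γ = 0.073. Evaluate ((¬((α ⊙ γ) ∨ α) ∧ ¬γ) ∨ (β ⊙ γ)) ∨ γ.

α ⊙ γ = max(0, 0.527 + 0.073 − 1) = max(0, -0.400) = 0.000
(α ⊙ γ) ∨ α = max(0.000, 0.527) = 0.527
¬((α ⊙ γ) ∨ α) = 1 − 0.527 = 0.473
¬γ = 1 − 0.073 = 0.927
¬((α ⊙ γ) ∨ α) ∧ ¬γ = min(0.473, 0.927) = 0.473
β ⊙ γ = max(0, 0.941 + 0.073 − 1) = max(0, 0.014) = 0.014
(¬((α ⊙ γ) ∨ α) ∧ ¬γ) ∨ (β ⊙ γ) = max(0.473, 0.014) = 0.473
((¬((α ⊙ γ) ∨ α) ∧ ¬γ) ∨ (β ⊙ γ)) ∨ γ = max(0.473, 0.073) = 0.473

0.473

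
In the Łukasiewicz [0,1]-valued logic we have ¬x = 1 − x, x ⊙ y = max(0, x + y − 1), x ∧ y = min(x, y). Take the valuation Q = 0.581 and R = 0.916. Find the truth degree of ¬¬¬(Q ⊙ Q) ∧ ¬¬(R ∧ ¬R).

0.084

Q ⊙ Q = max(0, 0.581 + 0.581 − 1) = max(0, 0.162) = 0.162
¬(Q ⊙ Q) = 1 − 0.162 = 0.838
¬¬(Q ⊙ Q) = 1 − 0.838 = 0.162
¬¬¬(Q ⊙ Q) = 1 − 0.162 = 0.838
¬R = 1 − 0.916 = 0.084
R ∧ ¬R = min(0.916, 0.084) = 0.084
¬(R ∧ ¬R) = 1 − 0.084 = 0.916
¬¬(R ∧ ¬R) = 1 − 0.916 = 0.084
¬¬¬(Q ⊙ Q) ∧ ¬¬(R ∧ ¬R) = min(0.838, 0.084) = 0.084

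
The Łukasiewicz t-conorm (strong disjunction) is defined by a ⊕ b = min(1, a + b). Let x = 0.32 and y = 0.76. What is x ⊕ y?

1.00

x ⊕ y = min(1, 0.32 + 0.76) = min(1, 1.08) = 1.00
For comparison, the Gödel t-conorm max(a, b) would give 0.76.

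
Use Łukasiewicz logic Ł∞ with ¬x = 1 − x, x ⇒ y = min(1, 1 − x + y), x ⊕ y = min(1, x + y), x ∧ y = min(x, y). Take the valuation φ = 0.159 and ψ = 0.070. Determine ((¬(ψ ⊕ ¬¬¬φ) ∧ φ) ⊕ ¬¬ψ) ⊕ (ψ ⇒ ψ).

¬φ = 1 − 0.159 = 0.841
¬¬φ = 1 − 0.841 = 0.159
¬¬¬φ = 1 − 0.159 = 0.841
ψ ⊕ ¬¬¬φ = min(1, 0.070 + 0.841) = min(1, 0.911) = 0.911
¬(ψ ⊕ ¬¬¬φ) = 1 − 0.911 = 0.089
¬(ψ ⊕ ¬¬¬φ) ∧ φ = min(0.089, 0.159) = 0.089
¬ψ = 1 − 0.070 = 0.930
¬¬ψ = 1 − 0.930 = 0.070
(¬(ψ ⊕ ¬¬¬φ) ∧ φ) ⊕ ¬¬ψ = min(1, 0.089 + 0.070) = min(1, 0.159) = 0.159
ψ ⇒ ψ = min(1, 1 − 0.070 + 0.070) = min(1, 1.000) = 1.000
((¬(ψ ⊕ ¬¬¬φ) ∧ φ) ⊕ ¬¬ψ) ⊕ (ψ ⇒ ψ) = min(1, 0.159 + 1.000) = min(1, 1.159) = 1.000

1.000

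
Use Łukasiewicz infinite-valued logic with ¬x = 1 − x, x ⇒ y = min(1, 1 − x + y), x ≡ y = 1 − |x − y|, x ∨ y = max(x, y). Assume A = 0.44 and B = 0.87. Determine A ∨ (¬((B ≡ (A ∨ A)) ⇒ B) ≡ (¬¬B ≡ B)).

A ∨ A = max(0.44, 0.44) = 0.44
B ≡ (A ∨ A) = 1 − |0.87 − 0.44| = 1 − 0.43 = 0.57
(B ≡ (A ∨ A)) ⇒ B = min(1, 1 − 0.57 + 0.87) = min(1, 1.30) = 1.00
¬((B ≡ (A ∨ A)) ⇒ B) = 1 − 1.00 = 0.00
¬B = 1 − 0.87 = 0.13
¬¬B = 1 − 0.13 = 0.87
¬¬B ≡ B = 1 − |0.87 − 0.87| = 1 − 0.00 = 1.00
¬((B ≡ (A ∨ A)) ⇒ B) ≡ (¬¬B ≡ B) = 1 − |0.00 − 1.00| = 1 − 1.00 = 0.00
A ∨ (¬((B ≡ (A ∨ A)) ⇒ B) ≡ (¬¬B ≡ B)) = max(0.44, 0.00) = 0.44

0.44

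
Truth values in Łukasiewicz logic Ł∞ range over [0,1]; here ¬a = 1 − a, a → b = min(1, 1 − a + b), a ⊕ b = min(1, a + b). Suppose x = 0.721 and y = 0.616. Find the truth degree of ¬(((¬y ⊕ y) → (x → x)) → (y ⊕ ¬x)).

0.105

¬y = 1 − 0.616 = 0.384
¬y ⊕ y = min(1, 0.384 + 0.616) = min(1, 1.000) = 1.000
x → x = min(1, 1 − 0.721 + 0.721) = min(1, 1.000) = 1.000
(¬y ⊕ y) → (x → x) = min(1, 1 − 1.000 + 1.000) = min(1, 1.000) = 1.000
¬x = 1 − 0.721 = 0.279
y ⊕ ¬x = min(1, 0.616 + 0.279) = min(1, 0.895) = 0.895
((¬y ⊕ y) → (x → x)) → (y ⊕ ¬x) = min(1, 1 − 1.000 + 0.895) = min(1, 0.895) = 0.895
¬(((¬y ⊕ y) → (x → x)) → (y ⊕ ¬x)) = 1 − 0.895 = 0.105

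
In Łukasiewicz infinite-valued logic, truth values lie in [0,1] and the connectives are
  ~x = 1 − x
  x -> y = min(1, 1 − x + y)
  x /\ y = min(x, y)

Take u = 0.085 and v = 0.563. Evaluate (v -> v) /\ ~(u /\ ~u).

0.915

v -> v = min(1, 1 − 0.563 + 0.563) = min(1, 1.000) = 1.000
~u = 1 − 0.085 = 0.915
u /\ ~u = min(0.085, 0.915) = 0.085
~(u /\ ~u) = 1 − 0.085 = 0.915
(v -> v) /\ ~(u /\ ~u) = min(1.000, 0.915) = 0.915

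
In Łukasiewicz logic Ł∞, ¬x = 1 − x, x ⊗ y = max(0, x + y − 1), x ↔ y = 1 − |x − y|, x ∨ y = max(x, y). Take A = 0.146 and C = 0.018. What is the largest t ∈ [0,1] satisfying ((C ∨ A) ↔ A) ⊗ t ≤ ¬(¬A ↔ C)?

C ∨ A = max(0.018, 0.146) = 0.146
(C ∨ A) ↔ A = 1 − |0.146 − 0.146| = 1 − 0.000 = 1.000
So the left factor is (C ∨ A) ↔ A = 1.000.
¬A = 1 − 0.146 = 0.854
¬A ↔ C = 1 − |0.854 − 0.018| = 1 − 0.836 = 0.164
¬(¬A ↔ C) = 1 − 0.164 = 0.836
So the right-hand bound is ¬(¬A ↔ C) = 0.836.
The residuum of the Łukasiewicz t-norm gives the supremum: min(1, 1 − 1.000 + 0.836).
1 − 1.000 + 0.836 = 0.836, so t = min(1, 0.836) = 0.836.
Check: 1.000 ⊗ 0.836 = max(0, 0.836) = 0.836 ≤ 0.836.

0.836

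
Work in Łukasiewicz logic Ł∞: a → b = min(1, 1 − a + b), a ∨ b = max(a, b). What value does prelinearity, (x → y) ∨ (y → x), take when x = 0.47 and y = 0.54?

1.00

x → y = min(1, 1 − 0.47 + 0.54) = min(1, 1.07) = 1.00
y → x = min(1, 1 − 0.54 + 0.47) = min(1, 0.93) = 0.93
(x → y) ∨ (y → x) = max(1.00, 0.93) = 1.00
(As expected: a Ł∞-tautology — holds in every MV-chain.)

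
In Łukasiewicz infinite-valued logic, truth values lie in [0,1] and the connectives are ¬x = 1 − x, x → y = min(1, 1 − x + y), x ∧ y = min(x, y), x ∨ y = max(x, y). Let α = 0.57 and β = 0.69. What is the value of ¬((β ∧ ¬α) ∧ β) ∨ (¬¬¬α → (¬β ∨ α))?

¬α = 1 − 0.57 = 0.43
β ∧ ¬α = min(0.69, 0.43) = 0.43
(β ∧ ¬α) ∧ β = min(0.43, 0.69) = 0.43
¬((β ∧ ¬α) ∧ β) = 1 − 0.43 = 0.57
¬¬α = 1 − 0.43 = 0.57
¬¬¬α = 1 − 0.57 = 0.43
¬β = 1 − 0.69 = 0.31
¬β ∨ α = max(0.31, 0.57) = 0.57
¬¬¬α → (¬β ∨ α) = min(1, 1 − 0.43 + 0.57) = min(1, 1.14) = 1.00
¬((β ∧ ¬α) ∧ β) ∨ (¬¬¬α → (¬β ∨ α)) = max(0.57, 1.00) = 1.00

1.00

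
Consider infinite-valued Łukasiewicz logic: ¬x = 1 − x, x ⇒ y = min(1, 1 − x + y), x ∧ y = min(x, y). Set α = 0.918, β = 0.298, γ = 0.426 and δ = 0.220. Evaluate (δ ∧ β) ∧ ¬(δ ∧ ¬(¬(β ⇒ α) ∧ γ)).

0.220

δ ∧ β = min(0.220, 0.298) = 0.220
β ⇒ α = min(1, 1 − 0.298 + 0.918) = min(1, 1.620) = 1.000
¬(β ⇒ α) = 1 − 1.000 = 0.000
¬(β ⇒ α) ∧ γ = min(0.000, 0.426) = 0.000
¬(¬(β ⇒ α) ∧ γ) = 1 − 0.000 = 1.000
δ ∧ ¬(¬(β ⇒ α) ∧ γ) = min(0.220, 1.000) = 0.220
¬(δ ∧ ¬(¬(β ⇒ α) ∧ γ)) = 1 − 0.220 = 0.780
(δ ∧ β) ∧ ¬(δ ∧ ¬(¬(β ⇒ α) ∧ γ)) = min(0.220, 0.780) = 0.220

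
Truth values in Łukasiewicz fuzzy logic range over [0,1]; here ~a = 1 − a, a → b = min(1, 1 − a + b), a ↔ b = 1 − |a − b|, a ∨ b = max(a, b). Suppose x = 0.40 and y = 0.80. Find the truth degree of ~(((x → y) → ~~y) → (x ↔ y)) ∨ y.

0.80

x → y = min(1, 1 − 0.40 + 0.80) = min(1, 1.40) = 1.00
~y = 1 − 0.80 = 0.20
~~y = 1 − 0.20 = 0.80
(x → y) → ~~y = min(1, 1 − 1.00 + 0.80) = min(1, 0.80) = 0.80
x ↔ y = 1 − |0.40 − 0.80| = 1 − 0.40 = 0.60
((x → y) → ~~y) → (x ↔ y) = min(1, 1 − 0.80 + 0.60) = min(1, 0.80) = 0.80
~(((x → y) → ~~y) → (x ↔ y)) = 1 − 0.80 = 0.20
~(((x → y) → ~~y) → (x ↔ y)) ∨ y = max(0.20, 0.80) = 0.80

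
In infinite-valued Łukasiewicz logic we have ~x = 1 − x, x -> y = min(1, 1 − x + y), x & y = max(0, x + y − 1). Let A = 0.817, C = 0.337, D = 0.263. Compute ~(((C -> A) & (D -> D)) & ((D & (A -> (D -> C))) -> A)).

C -> A = min(1, 1 − 0.337 + 0.817) = min(1, 1.480) = 1.000
D -> D = min(1, 1 − 0.263 + 0.263) = min(1, 1.000) = 1.000
(C -> A) & (D -> D) = max(0, 1.000 + 1.000 − 1) = max(0, 1.000) = 1.000
D -> C = min(1, 1 − 0.263 + 0.337) = min(1, 1.074) = 1.000
A -> (D -> C) = min(1, 1 − 0.817 + 1.000) = min(1, 1.183) = 1.000
D & (A -> (D -> C)) = max(0, 0.263 + 1.000 − 1) = max(0, 0.263) = 0.263
(D & (A -> (D -> C))) -> A = min(1, 1 − 0.263 + 0.817) = min(1, 1.554) = 1.000
((C -> A) & (D -> D)) & ((D & (A -> (D -> C))) -> A) = max(0, 1.000 + 1.000 − 1) = max(0, 1.000) = 1.000
~(((C -> A) & (D -> D)) & ((D & (A -> (D -> C))) -> A)) = 1 − 1.000 = 0.000

0.000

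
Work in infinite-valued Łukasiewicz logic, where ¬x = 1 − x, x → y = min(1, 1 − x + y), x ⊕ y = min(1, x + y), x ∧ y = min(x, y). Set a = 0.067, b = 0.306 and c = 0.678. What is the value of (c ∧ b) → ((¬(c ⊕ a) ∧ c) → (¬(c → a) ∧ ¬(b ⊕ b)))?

c ∧ b = min(0.678, 0.306) = 0.306
c ⊕ a = min(1, 0.678 + 0.067) = min(1, 0.745) = 0.745
¬(c ⊕ a) = 1 − 0.745 = 0.255
¬(c ⊕ a) ∧ c = min(0.255, 0.678) = 0.255
c → a = min(1, 1 − 0.678 + 0.067) = min(1, 0.389) = 0.389
¬(c → a) = 1 − 0.389 = 0.611
b ⊕ b = min(1, 0.306 + 0.306) = min(1, 0.612) = 0.612
¬(b ⊕ b) = 1 − 0.612 = 0.388
¬(c → a) ∧ ¬(b ⊕ b) = min(0.611, 0.388) = 0.388
(¬(c ⊕ a) ∧ c) → (¬(c → a) ∧ ¬(b ⊕ b)) = min(1, 1 − 0.255 + 0.388) = min(1, 1.133) = 1.000
(c ∧ b) → ((¬(c ⊕ a) ∧ c) → (¬(c → a) ∧ ¬(b ⊕ b))) = min(1, 1 − 0.306 + 1.000) = min(1, 1.694) = 1.000

1.000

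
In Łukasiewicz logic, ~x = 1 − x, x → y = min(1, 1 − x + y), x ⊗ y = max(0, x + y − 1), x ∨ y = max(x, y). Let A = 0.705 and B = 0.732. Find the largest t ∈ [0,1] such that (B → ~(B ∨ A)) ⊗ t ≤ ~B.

0.732

B ∨ A = max(0.732, 0.705) = 0.732
~(B ∨ A) = 1 − 0.732 = 0.268
B → ~(B ∨ A) = min(1, 1 − 0.732 + 0.268) = min(1, 0.536) = 0.536
So the left factor is B → ~(B ∨ A) = 0.536.
~B = 1 − 0.732 = 0.268
So the right-hand bound is ~B = 0.268.
The residuum of the Łukasiewicz t-norm gives the supremum: min(1, 1 − 0.536 + 0.268).
1 − 0.536 + 0.268 = 0.732, so t = min(1, 0.732) = 0.732.
Check: 0.536 ⊗ 0.732 = max(0, 0.268) = 0.268 ≤ 0.268.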